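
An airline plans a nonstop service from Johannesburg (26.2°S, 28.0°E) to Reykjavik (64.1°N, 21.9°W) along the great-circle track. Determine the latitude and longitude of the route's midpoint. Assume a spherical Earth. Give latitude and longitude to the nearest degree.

From cos δ = sin φ₁ sin φ₂ + cos φ₁ cos φ₂ cos Δλ, the central angle is δ ≈ 1.716 rad (98.3°).
Interpolate at f = 1/2 with slerp weights a = sin((1−f)δ)/sin δ ≈ 0.765, b = sin(fδ)/sin δ ≈ 0.765.
p = a·p₁ + b·p₂ ≈ (0.916, 0.198, 0.350); φ = arcsin(p_z) ≈ 20.50°, λ = atan2(p_y, p_x) ≈ 12.17°.

≈ 21°N, 12°E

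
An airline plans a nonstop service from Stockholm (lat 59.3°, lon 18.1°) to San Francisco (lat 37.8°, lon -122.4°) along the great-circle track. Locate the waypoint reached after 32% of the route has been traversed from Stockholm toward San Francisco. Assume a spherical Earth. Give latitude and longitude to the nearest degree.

Write both endpoints as unit vectors p₁, p₂ with components (cos φ cos λ, cos φ sin λ, sin φ).
The central angle between the endpoints is δ = arccos(p₁·p₂) ≈ 1.353 rad (77.5°).
Interpolate at f = 0.32 with slerp weights a = sin((1−f)δ)/sin δ ≈ 0.815, b = sin(fδ)/sin δ ≈ 0.430.
p = a·p₁ + b·p₂ ≈ (0.214, -0.157, 0.964); φ = arcsin(p_z) ≈ 74.61°, λ = atan2(p_y, p_x) ≈ -36.41°.

≈ lat 75°, lon -36°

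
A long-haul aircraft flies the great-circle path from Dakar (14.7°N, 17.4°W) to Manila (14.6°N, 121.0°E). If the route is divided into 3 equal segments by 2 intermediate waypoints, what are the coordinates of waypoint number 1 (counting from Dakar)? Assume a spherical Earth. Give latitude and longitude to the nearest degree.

≈ (33°N, 26°E)

Write both endpoints as unit vectors p₁, p₂ with components (cos φ cos λ, cos φ sin λ, sin φ).
The central angle between the endpoints is δ = arccos(p₁·p₂) ≈ 2.260 rad (129.5°).
Interpolate at f = 1/3 with slerp weights a = sin((1−f)δ)/sin δ ≈ 1.293, b = sin(fδ)/sin δ ≈ 0.886.
p = a·p₁ + b·p₂ ≈ (0.752, 0.361, 0.552); φ = arcsin(p_z) ≈ 33.48°, λ = atan2(p_y, p_x) ≈ 25.67°.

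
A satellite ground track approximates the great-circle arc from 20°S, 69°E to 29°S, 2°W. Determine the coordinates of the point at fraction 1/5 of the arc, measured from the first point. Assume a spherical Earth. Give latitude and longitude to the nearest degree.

≈ 25°S, 56°E

Write both endpoints as unit vectors p₁, p₂ with components (cos φ cos λ, cos φ sin λ, sin φ).
The central angle between the endpoints is δ = arccos(p₁·p₂) ≈ 1.123 rad (64.3°).
Interpolate at f = 1/5 with slerp weights a = sin((1−f)δ)/sin δ ≈ 0.868, b = sin(fδ)/sin δ ≈ 0.247.
p = a·p₁ + b·p₂ ≈ (0.508, 0.754, -0.417); φ = arcsin(p_z) ≈ -24.62°, λ = atan2(p_y, p_x) ≈ 56.01°.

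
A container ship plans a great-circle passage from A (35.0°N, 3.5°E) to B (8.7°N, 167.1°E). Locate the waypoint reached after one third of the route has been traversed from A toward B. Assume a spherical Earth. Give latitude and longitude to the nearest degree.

≈ (70°N, 55°E)

Convert each endpoint to a unit vector on the sphere (x = cos φ cos λ, y = cos φ sin λ, z = sin φ).
The central angle between the endpoints is δ = arccos(p₁·p₂) ≈ 2.332 rad (133.6°).
Interpolate at f = 1/3 with slerp weights a = sin((1−f)δ)/sin δ ≈ 1.381, b = sin(fδ)/sin δ ≈ 0.969.
p = a·p₁ + b·p₂ ≈ (0.196, 0.283, 0.939); φ = arcsin(p_z) ≈ 69.88°, λ = atan2(p_y, p_x) ≈ 55.33°.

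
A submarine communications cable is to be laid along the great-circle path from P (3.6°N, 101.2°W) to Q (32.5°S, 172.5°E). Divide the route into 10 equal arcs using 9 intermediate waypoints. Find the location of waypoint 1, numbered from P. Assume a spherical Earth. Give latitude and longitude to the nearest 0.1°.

Convert each endpoint to a unit vector on the sphere (x = cos φ cos λ, y = cos φ sin λ, z = sin φ).
The central angle between the endpoints is δ = arccos(p₁·p₂) ≈ 1.550 rad (88.8°).
Interpolate at f = 1/10 with slerp weights a = sin((1−f)δ)/sin δ ≈ 0.985, b = sin(fδ)/sin δ ≈ 0.154.
p = a·p₁ + b·p₂ ≈ (-0.320, -0.947, -0.021); φ = arcsin(p_z) ≈ -1.21°, λ = atan2(p_y, p_x) ≈ -108.67°.

≈ (1.2°S, 108.7°W)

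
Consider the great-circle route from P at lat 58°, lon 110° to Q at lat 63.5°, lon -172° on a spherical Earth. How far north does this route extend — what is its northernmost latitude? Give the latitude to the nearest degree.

The great circle lies in the plane with unit normal n̂ = (p₁ × p₂)/|p₁ × p₂|.
Here n̂_z ≈ +0.393; the vertex latitude is φ_max = arccos|n̂_z| ≈ 66.9°.

≈ 67°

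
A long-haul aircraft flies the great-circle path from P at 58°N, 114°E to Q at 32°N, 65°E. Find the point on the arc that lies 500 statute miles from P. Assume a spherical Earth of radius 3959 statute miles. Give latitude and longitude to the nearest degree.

≈ 55°N, 102°E

Convert each endpoint to a unit vector on the sphere (x = cos φ cos λ, y = cos φ sin λ, z = sin φ).
The central angle between the endpoints is δ = arccos(p₁·p₂) ≈ 0.731 rad (41.9°). The total great-circle distance is δ·R ≈ 0.731 × 3959 ≈ 2896 mi, so the target fraction is f = 500/2896 ≈ 0.173.
Interpolate at f ≈ 0.173 with slerp weights a = sin((1−f)δ)/sin δ ≈ 0.852, b = sin(fδ)/sin δ ≈ 0.189.
p = a·p₁ + b·p₂ ≈ (-0.116, 0.557, 0.822); φ = arcsin(p_z) ≈ 55.31°, λ = atan2(p_y, p_x) ≈ 101.76°.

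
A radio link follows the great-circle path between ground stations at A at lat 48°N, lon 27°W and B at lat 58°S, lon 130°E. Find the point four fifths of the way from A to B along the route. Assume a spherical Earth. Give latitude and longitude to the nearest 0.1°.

≈ lat 57.2°S, lon 66.8°E

Write both endpoints as unit vectors p₁, p₂ with components (cos φ cos λ, cos φ sin λ, sin φ).
The central angle between the endpoints is δ = arccos(p₁·p₂) ≈ 2.846 rad (163.1°).
Interpolate at f = 4/5 with slerp weights a = sin((1−f)δ)/sin δ ≈ 1.850, b = sin(fδ)/sin δ ≈ 2.612.
p = a·p₁ + b·p₂ ≈ (0.213, 0.498, -0.840); φ = arcsin(p_z) ≈ -57.18°, λ = atan2(p_y, p_x) ≈ 66.84°.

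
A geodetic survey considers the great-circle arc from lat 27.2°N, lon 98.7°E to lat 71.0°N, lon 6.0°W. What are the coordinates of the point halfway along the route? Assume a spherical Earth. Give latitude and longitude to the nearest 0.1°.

≈ lat 58.3°N, lon 77.4°E

The haversine formula gives a central angle δ ≈ 1.204 rad (69.0°) between the endpoints.
Interpolate at f = 1/2 with slerp weights a = sin((1−f)δ)/sin δ ≈ 0.607, b = sin(fδ)/sin δ ≈ 0.607.
p = a·p₁ + b·p₂ ≈ (0.115, 0.513, 0.851); φ = arcsin(p_z) ≈ 58.31°, λ = atan2(p_y, p_x) ≈ 77.38°.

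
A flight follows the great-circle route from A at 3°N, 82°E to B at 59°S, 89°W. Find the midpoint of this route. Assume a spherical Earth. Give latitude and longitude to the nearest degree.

≈ 58°S, 73°E

The haversine formula gives a central angle δ ≈ 2.157 rad (123.6°) between the endpoints.
Interpolate at f = 1/2 with slerp weights a = sin((1−f)δ)/sin δ ≈ 1.057, b = sin(fδ)/sin δ ≈ 1.057.
p = a·p₁ + b·p₂ ≈ (0.156, 0.501, -0.851); φ = arcsin(p_z) ≈ -58.33°, λ = atan2(p_y, p_x) ≈ 72.66°.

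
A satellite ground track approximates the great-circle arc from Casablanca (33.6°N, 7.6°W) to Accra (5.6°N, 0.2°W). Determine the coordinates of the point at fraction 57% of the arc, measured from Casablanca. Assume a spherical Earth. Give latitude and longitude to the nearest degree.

Convert each endpoint to a unit vector on the sphere (x = cos φ cos λ, y = cos φ sin λ, z = sin φ).
The central angle between the endpoints is δ = arccos(p₁·p₂) ≈ 0.503 rad (28.8°).
Interpolate at f = 0.57 with slerp weights a = sin((1−f)δ)/sin δ ≈ 0.445, b = sin(fδ)/sin δ ≈ 0.587.
p = a·p₁ + b·p₂ ≈ (0.951, -0.051, 0.304); φ = arcsin(p_z) ≈ 17.68°, λ = atan2(p_y, p_x) ≈ -3.07°.

≈ 18°N, 3°W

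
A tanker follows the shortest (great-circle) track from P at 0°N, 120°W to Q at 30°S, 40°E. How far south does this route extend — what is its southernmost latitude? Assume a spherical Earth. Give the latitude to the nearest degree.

The great circle lies in the plane with unit normal n̂ = (p₁ × p₂)/|p₁ × p₂|.
Here n̂_z ≈ +0.510; the vertex latitude is φ_max = arccos|n̂_z| ≈ 59.4°.

≈ 59°S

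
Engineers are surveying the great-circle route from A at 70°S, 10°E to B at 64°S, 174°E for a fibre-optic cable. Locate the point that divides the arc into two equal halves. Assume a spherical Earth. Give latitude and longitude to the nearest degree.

≈ 86°S, 133°E

From cos δ = sin φ₁ sin φ₂ + cos φ₁ cos φ₂ cos Δλ, the central angle is δ ≈ 0.795 rad (45.5°).
Interpolate at f = 1/2 with slerp weights a = sin((1−f)δ)/sin δ ≈ 0.542, b = sin(fδ)/sin δ ≈ 0.542.
p = a·p₁ + b·p₂ ≈ (-0.054, 0.057, -0.997); φ = arcsin(p_z) ≈ -85.50°, λ = atan2(p_y, p_x) ≈ 133.30°.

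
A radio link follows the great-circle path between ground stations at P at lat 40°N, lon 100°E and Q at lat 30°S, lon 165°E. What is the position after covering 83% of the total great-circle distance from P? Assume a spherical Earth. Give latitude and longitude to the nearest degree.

Write both endpoints as unit vectors p₁, p₂ with components (cos φ cos λ, cos φ sin λ, sin φ).
The central angle between the endpoints is δ = arccos(p₁·p₂) ≈ 1.612 rad (92.4°).
Interpolate at f = 0.83 with slerp weights a = sin((1−f)δ)/sin δ ≈ 0.271, b = sin(fδ)/sin δ ≈ 0.974.
p = a·p₁ + b·p₂ ≈ (-0.851, 0.423, -0.313); φ = arcsin(p_z) ≈ -18.23°, λ = atan2(p_y, p_x) ≈ 153.58°.

≈ lat 18°S, lon 154°E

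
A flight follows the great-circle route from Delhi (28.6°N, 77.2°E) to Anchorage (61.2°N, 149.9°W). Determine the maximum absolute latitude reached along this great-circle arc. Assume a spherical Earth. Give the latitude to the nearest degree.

The great circle lies in the plane with unit normal n̂ = (p₁ × p₂)/|p₁ × p₂|.
Here n̂_z ≈ +0.313; the vertex latitude is φ_max = arccos|n̂_z| ≈ 71.8°.

≈ 72°N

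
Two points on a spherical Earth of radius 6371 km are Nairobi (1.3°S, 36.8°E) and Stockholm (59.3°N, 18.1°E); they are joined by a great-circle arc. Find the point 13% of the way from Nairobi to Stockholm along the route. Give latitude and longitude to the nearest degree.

The haversine formula gives a central angle δ ≈ 1.088 rad (62.4°) between the endpoints.
Interpolate at f = 0.13 with slerp weights a = sin((1−f)δ)/sin δ ≈ 0.916, b = sin(fδ)/sin δ ≈ 0.159.
p = a·p₁ + b·p₂ ≈ (0.811, 0.574, 0.116); φ = arcsin(p_z) ≈ 6.67°, λ = atan2(p_y, p_x) ≈ 35.30°.

≈ (7°N, 35°E)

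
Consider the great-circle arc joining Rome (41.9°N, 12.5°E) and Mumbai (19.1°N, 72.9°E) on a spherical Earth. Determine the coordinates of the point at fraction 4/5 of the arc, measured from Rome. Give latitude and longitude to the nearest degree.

≈ (26°N, 63°E)

From cos δ = sin φ₁ sin φ₂ + cos φ₁ cos φ₂ cos Δλ, the central angle is δ ≈ 0.969 rad (55.5°).
Interpolate at f = 4/5 with slerp weights a = sin((1−f)δ)/sin δ ≈ 0.234, b = sin(fδ)/sin δ ≈ 0.849.
p = a·p₁ + b·p₂ ≈ (0.406, 0.804, 0.434); φ = arcsin(p_z) ≈ 25.71°, λ = atan2(p_y, p_x) ≈ 63.24°.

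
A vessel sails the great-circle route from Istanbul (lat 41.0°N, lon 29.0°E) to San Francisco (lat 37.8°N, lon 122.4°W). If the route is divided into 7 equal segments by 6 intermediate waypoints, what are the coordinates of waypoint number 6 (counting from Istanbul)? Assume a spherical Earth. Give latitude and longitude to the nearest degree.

≈ lat 50°N, lon 115°W

Convert each endpoint to a unit vector on the sphere (x = cos φ cos λ, y = cos φ sin λ, z = sin φ).
The central angle between the endpoints is δ = arccos(p₁·p₂) ≈ 1.693 rad (97.0°).
Interpolate at f = 6/7 with slerp weights a = sin((1−f)δ)/sin δ ≈ 0.241, b = sin(fδ)/sin δ ≈ 1.000.
p = a·p₁ + b·p₂ ≈ (-0.264, -0.579, 0.771); φ = arcsin(p_z) ≈ 50.47°, λ = atan2(p_y, p_x) ≈ -114.53°.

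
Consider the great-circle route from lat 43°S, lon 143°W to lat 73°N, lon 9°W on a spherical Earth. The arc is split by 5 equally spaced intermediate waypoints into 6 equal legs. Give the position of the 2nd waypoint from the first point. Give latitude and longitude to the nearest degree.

Convert each endpoint to a unit vector on the sphere (x = cos φ cos λ, y = cos φ sin λ, z = sin φ).
The central angle between the endpoints is δ = arccos(p₁·p₂) ≈ 2.499 rad (143.2°).
Interpolate at f = 2/6 with slerp weights a = sin((1−f)δ)/sin δ ≈ 1.662, b = sin(fδ)/sin δ ≈ 1.235.
p = a·p₁ + b·p₂ ≈ (-0.614, -0.788, 0.048); φ = arcsin(p_z) ≈ 2.76°, λ = atan2(p_y, p_x) ≈ -127.92°.

≈ lat 3°N, lon 128°W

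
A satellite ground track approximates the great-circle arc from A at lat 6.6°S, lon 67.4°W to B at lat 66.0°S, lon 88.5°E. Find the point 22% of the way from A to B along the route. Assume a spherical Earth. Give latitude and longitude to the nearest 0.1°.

Convert each endpoint to a unit vector on the sphere (x = cos φ cos λ, y = cos φ sin λ, z = sin φ).
The central angle between the endpoints is δ = arccos(p₁·p₂) ≈ 1.838 rad (105.3°).
Interpolate at f = 0.22 with slerp weights a = sin((1−f)δ)/sin δ ≈ 1.027, b = sin(fδ)/sin δ ≈ 0.408.
p = a·p₁ + b·p₂ ≈ (0.396, -0.776, -0.491); φ = arcsin(p_z) ≈ -29.38°, λ = atan2(p_y, p_x) ≈ -62.94°.

≈ lat 29.4°S, lon 62.9°W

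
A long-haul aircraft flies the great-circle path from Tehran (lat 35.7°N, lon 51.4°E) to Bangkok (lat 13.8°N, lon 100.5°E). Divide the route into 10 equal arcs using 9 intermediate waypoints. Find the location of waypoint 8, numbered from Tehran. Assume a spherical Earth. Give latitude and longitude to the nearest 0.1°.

≈ lat 19.4°N, lon 92.1°E

Convert each endpoint to a unit vector on the sphere (x = cos φ cos λ, y = cos φ sin λ, z = sin φ).
The central angle between the endpoints is δ = arccos(p₁·p₂) ≈ 0.856 rad (49.0°).
Interpolate at f = 8/10 with slerp weights a = sin((1−f)δ)/sin δ ≈ 0.226, b = sin(fδ)/sin δ ≈ 0.838.
p = a·p₁ + b·p₂ ≈ (-0.034, 0.943, 0.331); φ = arcsin(p_z) ≈ 19.35°, λ = atan2(p_y, p_x) ≈ 92.06°.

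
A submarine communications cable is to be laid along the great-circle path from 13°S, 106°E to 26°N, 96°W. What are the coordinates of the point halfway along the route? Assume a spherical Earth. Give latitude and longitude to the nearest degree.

≈ 30°N, 173°E

Convert each endpoint to a unit vector on the sphere (x = cos φ cos λ, y = cos φ sin λ, z = sin φ).
The central angle between the endpoints is δ = arccos(p₁·p₂) ≈ 2.716 rad (155.6°).
Interpolate at f = 1/2 with slerp weights a = sin((1−f)δ)/sin δ ≈ 2.365, b = sin(fδ)/sin δ ≈ 2.365.
p = a·p₁ + b·p₂ ≈ (-0.857, 0.101, 0.505); φ = arcsin(p_z) ≈ 30.31°, λ = atan2(p_y, p_x) ≈ 173.27°.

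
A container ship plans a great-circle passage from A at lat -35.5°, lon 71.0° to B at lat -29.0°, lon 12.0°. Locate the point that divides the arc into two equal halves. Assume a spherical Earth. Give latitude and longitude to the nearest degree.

≈ lat -36°, lon 40°

From cos δ = sin φ₁ sin φ₂ + cos φ₁ cos φ₂ cos Δλ, the central angle is δ ≈ 0.866 rad (49.6°).
Interpolate at f = 1/2 with slerp weights a = sin((1−f)δ)/sin δ ≈ 0.551, b = sin(fδ)/sin δ ≈ 0.551.
p = a·p₁ + b·p₂ ≈ (0.617, 0.524, -0.587); φ = arcsin(p_z) ≈ -35.93°, λ = atan2(p_y, p_x) ≈ 40.34°.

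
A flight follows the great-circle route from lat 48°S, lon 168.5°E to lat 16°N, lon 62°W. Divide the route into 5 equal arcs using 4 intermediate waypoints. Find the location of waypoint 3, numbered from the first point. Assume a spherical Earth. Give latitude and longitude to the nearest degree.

Convert each endpoint to a unit vector on the sphere (x = cos φ cos λ, y = cos φ sin λ, z = sin φ).
The central angle between the endpoints is δ = arccos(p₁·p₂) ≈ 2.232 rad (127.9°).
Interpolate at f = 3/5 with slerp weights a = sin((1−f)δ)/sin δ ≈ 0.987, b = sin(fδ)/sin δ ≈ 1.233.
p = a·p₁ + b·p₂ ≈ (-0.090, -0.915, -0.393); φ = arcsin(p_z) ≈ -23.16°, λ = atan2(p_y, p_x) ≈ -95.65°.

≈ lat 23°S, lon 96°W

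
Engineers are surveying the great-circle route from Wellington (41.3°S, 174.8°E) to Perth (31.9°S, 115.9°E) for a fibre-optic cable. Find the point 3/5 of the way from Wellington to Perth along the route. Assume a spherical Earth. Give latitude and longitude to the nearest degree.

Write both endpoints as unit vectors p₁, p₂ with components (cos φ cos λ, cos φ sin λ, sin φ).
The central angle between the endpoints is δ = arccos(p₁·p₂) ≈ 0.825 rad (47.3°).
Interpolate at f = 3/5 with slerp weights a = sin((1−f)δ)/sin δ ≈ 0.441, b = sin(fδ)/sin δ ≈ 0.647.
p = a·p₁ + b·p₂ ≈ (-0.570, 0.524, -0.633); φ = arcsin(p_z) ≈ -39.27°, λ = atan2(p_y, p_x) ≈ 137.41°.

≈ 39°S, 137°E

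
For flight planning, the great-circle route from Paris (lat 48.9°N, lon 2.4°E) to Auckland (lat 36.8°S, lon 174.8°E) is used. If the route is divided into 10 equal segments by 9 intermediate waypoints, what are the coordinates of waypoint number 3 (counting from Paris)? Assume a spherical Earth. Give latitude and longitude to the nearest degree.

≈ lat 69°N, lon 107°E

From cos δ = sin φ₁ sin φ₂ + cos φ₁ cos φ₂ cos Δλ, the central angle is δ ≈ 2.909 rad (166.7°).
Interpolate at f = 3/10 with slerp weights a = sin((1−f)δ)/sin δ ≈ 3.882, b = sin(fδ)/sin δ ≈ 3.329.
p = a·p₁ + b·p₂ ≈ (-0.105, 0.348, 0.931); φ = arcsin(p_z) ≈ 68.66°, λ = atan2(p_y, p_x) ≈ 106.74°.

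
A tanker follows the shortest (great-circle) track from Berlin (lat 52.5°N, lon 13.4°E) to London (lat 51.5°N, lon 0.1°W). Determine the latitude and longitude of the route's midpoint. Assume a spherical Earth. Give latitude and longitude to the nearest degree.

≈ lat 52°N, lon 7°E

Write both endpoints as unit vectors p₁, p₂ with components (cos φ cos λ, cos φ sin λ, sin φ).
The central angle between the endpoints is δ = arccos(p₁·p₂) ≈ 0.146 rad (8.4°).
Interpolate at f = 1/2 with slerp weights a = sin((1−f)δ)/sin δ ≈ 0.501, b = sin(fδ)/sin δ ≈ 0.501.
p = a·p₁ + b·p₂ ≈ (0.609, 0.070, 0.790); φ = arcsin(p_z) ≈ 52.19°, λ = atan2(p_y, p_x) ≈ 6.57°.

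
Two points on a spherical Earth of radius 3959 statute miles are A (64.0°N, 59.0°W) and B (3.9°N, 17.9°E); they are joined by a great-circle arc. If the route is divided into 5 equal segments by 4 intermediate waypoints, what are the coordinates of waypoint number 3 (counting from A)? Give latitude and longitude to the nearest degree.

≈ (33°N, 2°E)

From cos δ = sin φ₁ sin φ₂ + cos φ₁ cos φ₂ cos Δλ, the central angle is δ ≈ 1.410 rad (80.8°).
Interpolate at f = 3/5 with slerp weights a = sin((1−f)δ)/sin δ ≈ 0.542, b = sin(fδ)/sin δ ≈ 0.758.
p = a·p₁ + b·p₂ ≈ (0.842, 0.029, 0.538); φ = arcsin(p_z) ≈ 32.57°, λ = atan2(p_y, p_x) ≈ 1.98°.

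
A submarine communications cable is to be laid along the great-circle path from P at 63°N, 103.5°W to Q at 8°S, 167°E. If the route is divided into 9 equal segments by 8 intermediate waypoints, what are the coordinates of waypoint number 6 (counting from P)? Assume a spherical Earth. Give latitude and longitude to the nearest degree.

≈ 21°N, 178°W

Convert each endpoint to a unit vector on the sphere (x = cos φ cos λ, y = cos φ sin λ, z = sin φ).
The central angle between the endpoints is δ = arccos(p₁·p₂) ≈ 1.691 rad (96.9°).
Interpolate at f = 6/9 with slerp weights a = sin((1−f)δ)/sin δ ≈ 0.538, b = sin(fδ)/sin δ ≈ 0.910.
p = a·p₁ + b·p₂ ≈ (-0.935, -0.035, 0.353); φ = arcsin(p_z) ≈ 20.67°, λ = atan2(p_y, p_x) ≈ -177.86°.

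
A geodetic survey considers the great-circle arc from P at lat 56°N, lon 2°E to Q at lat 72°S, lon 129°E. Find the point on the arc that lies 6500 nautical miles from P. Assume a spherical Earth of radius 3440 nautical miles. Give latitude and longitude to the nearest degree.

The haversine formula gives a central angle δ ≈ 2.674 rad (153.2°) between the endpoints. The total great-circle distance is δ·R ≈ 2.674 × 3440 ≈ 9197 nmi, so the target fraction is f = 6500/9197 ≈ 0.707.
Interpolate at f ≈ 0.707 with slerp weights a = sin((1−f)δ)/sin δ ≈ 1.565, b = sin(fδ)/sin δ ≈ 2.105.
p = a·p₁ + b·p₂ ≈ (0.465, 0.536, -0.704); φ = arcsin(p_z) ≈ -44.77°, λ = atan2(p_y, p_x) ≈ 49.04°.

≈ lat 45°S, lon 49°E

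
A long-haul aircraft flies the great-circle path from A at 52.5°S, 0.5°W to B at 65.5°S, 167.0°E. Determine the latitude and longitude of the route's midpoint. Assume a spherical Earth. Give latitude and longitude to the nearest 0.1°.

Write both endpoints as unit vectors p₁, p₂ with components (cos φ cos λ, cos φ sin λ, sin φ).
The central angle between the endpoints is δ = arccos(p₁·p₂) ≈ 1.075 rad (61.6°).
Interpolate at f = 1/2 with slerp weights a = sin((1−f)δ)/sin δ ≈ 0.582, b = sin(fδ)/sin δ ≈ 0.582.
p = a·p₁ + b·p₂ ≈ (0.119, 0.051, -0.992); φ = arcsin(p_z) ≈ -82.55°, λ = atan2(p_y, p_x) ≈ 23.26°.

≈ 82.5°S, 23.3°E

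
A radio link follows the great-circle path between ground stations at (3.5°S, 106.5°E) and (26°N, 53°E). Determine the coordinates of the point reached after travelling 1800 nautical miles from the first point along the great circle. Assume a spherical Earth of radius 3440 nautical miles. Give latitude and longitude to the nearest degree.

≈ (13°N, 81°E)

Write both endpoints as unit vectors p₁, p₂ with components (cos φ cos λ, cos φ sin λ, sin φ).
The central angle between the endpoints is δ = arccos(p₁·p₂) ≈ 1.039 rad (59.5°). The total great-circle distance is δ·R ≈ 1.039 × 3440 ≈ 3575 nmi, so the target fraction is f = 1800/3575 ≈ 0.503.
Interpolate at f ≈ 0.503 with slerp weights a = sin((1−f)δ)/sin δ ≈ 0.572, b = sin(fδ)/sin δ ≈ 0.580.
p = a·p₁ + b·p₂ ≈ (0.151, 0.964, 0.219); φ = arcsin(p_z) ≈ 12.66°, λ = atan2(p_y, p_x) ≈ 81.08°.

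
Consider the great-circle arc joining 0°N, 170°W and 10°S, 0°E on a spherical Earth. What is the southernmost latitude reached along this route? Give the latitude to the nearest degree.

≈ 45°S

The great circle lies in the plane with unit normal n̂ = (p₁ × p₂)/|p₁ × p₂|.
Here n̂_z ≈ +0.702; the vertex latitude is φ_max = arccos|n̂_z| ≈ 45.4°.
Check via Clairaut: cos φ_max = |cos φ₁| · sin C = cos(0.0°)·sin(135.4°) ≈ 0.702, again giving ≈ 45.4°.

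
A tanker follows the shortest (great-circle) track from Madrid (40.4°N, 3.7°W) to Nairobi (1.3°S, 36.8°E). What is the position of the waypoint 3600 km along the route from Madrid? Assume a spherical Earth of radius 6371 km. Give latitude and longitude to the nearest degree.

From cos δ = sin φ₁ sin φ₂ + cos φ₁ cos φ₂ cos Δλ, the central angle is δ ≈ 0.971 rad (55.7°). The total great-circle distance is δ·R ≈ 0.971 × 6371 ≈ 6188 km, so the target fraction is f = 3600/6188 ≈ 0.582.
Interpolate at f ≈ 0.582 with slerp weights a = sin((1−f)δ)/sin δ ≈ 0.479, b = sin(fδ)/sin δ ≈ 0.649.
p = a·p₁ + b·p₂ ≈ (0.883, 0.365, 0.295); φ = arcsin(p_z) ≈ 17.19°, λ = atan2(p_y, p_x) ≈ 22.45°.

≈ 17°N, 22°E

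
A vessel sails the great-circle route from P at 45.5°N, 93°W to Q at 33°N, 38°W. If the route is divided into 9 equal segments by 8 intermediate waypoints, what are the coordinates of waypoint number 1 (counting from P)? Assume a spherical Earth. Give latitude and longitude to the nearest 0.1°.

Write both endpoints as unit vectors p₁, p₂ with components (cos φ cos λ, cos φ sin λ, sin φ).
The central angle between the endpoints is δ = arccos(p₁·p₂) ≈ 0.759 rad (43.5°).
Interpolate at f = 1/9 with slerp weights a = sin((1−f)δ)/sin δ ≈ 0.908, b = sin(fδ)/sin δ ≈ 0.122.
p = a·p₁ + b·p₂ ≈ (0.048, -0.698, 0.714); φ = arcsin(p_z) ≈ 45.56°, λ = atan2(p_y, p_x) ≈ -86.10°.

≈ 45.6°N, 86.1°W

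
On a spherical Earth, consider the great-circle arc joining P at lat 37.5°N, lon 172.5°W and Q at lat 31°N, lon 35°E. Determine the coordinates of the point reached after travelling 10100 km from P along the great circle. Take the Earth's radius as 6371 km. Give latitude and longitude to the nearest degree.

≈ lat 46°N, lon 44°E

Write both endpoints as unit vectors p₁, p₂ with components (cos φ cos λ, cos φ sin λ, sin φ).
The central angle between the endpoints is δ = arccos(p₁·p₂) ≈ 1.865 rad (106.8°). The total great-circle distance is δ·R ≈ 1.865 × 6371 ≈ 11880 km, so the target fraction is f = 10100/11880 ≈ 0.850.
Interpolate at f ≈ 0.850 with slerp weights a = sin((1−f)δ)/sin δ ≈ 0.288, b = sin(fδ)/sin δ ≈ 1.045.
p = a·p₁ + b·p₂ ≈ (0.507, 0.484, 0.713); φ = arcsin(p_z) ≈ 45.51°, λ = atan2(p_y, p_x) ≈ 43.66°.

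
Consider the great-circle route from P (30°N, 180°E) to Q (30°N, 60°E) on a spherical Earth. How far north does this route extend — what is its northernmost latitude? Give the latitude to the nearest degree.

The great circle lies in the plane with unit normal n̂ = (p₁ × p₂)/|p₁ × p₂|.
Here n̂_z ≈ -0.655; the vertex latitude is φ_max = arccos|n̂_z| ≈ 49.1°.

≈ 49°N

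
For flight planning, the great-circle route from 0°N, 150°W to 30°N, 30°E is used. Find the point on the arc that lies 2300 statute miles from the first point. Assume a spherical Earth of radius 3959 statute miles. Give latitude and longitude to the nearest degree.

≈ 33°N, 150°W

The haversine formula gives a central angle δ ≈ 2.618 rad (150.0°) between the endpoints. The total great-circle distance is δ·R ≈ 2.618 × 3959 ≈ 10365 mi, so the target fraction is f = 2300/10365 ≈ 0.222.
Interpolate at f ≈ 0.222 with slerp weights a = sin((1−f)δ)/sin δ ≈ 1.787, b = sin(fδ)/sin δ ≈ 1.098.
p = a·p₁ + b·p₂ ≈ (-0.724, -0.418, 0.549); φ = arcsin(p_z) ≈ 33.29°, λ = atan2(p_y, p_x) ≈ -150.00°.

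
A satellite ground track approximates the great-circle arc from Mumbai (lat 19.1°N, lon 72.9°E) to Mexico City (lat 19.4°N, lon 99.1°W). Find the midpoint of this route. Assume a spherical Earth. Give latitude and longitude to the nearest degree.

≈ lat 79°N, lon 12°W

Write both endpoints as unit vectors p₁, p₂ with components (cos φ cos λ, cos φ sin λ, sin φ).
The central angle between the endpoints is δ = arccos(p₁·p₂) ≈ 2.456 rad (140.7°).
Interpolate at f = 1/2 with slerp weights a = sin((1−f)δ)/sin δ ≈ 1.487, b = sin(fδ)/sin δ ≈ 1.487.
p = a·p₁ + b·p₂ ≈ (0.191, -0.042, 0.981); φ = arcsin(p_z) ≈ 78.70°, λ = atan2(p_y, p_x) ≈ -12.35°.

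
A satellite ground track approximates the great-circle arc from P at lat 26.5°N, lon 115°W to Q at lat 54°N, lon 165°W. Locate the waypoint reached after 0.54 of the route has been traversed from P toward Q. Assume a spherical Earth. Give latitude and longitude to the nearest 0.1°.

Write both endpoints as unit vectors p₁, p₂ with components (cos φ cos λ, cos φ sin λ, sin φ).
The central angle between the endpoints is δ = arccos(p₁·p₂) ≈ 0.797 rad (45.6°).
Interpolate at f = 0.54 with slerp weights a = sin((1−f)δ)/sin δ ≈ 0.501, b = sin(fδ)/sin δ ≈ 0.583.
p = a·p₁ + b·p₂ ≈ (-0.521, -0.495, 0.695); φ = arcsin(p_z) ≈ 44.06°, λ = atan2(p_y, p_x) ≈ -136.44°.

≈ lat 44.1°N, lon 136.4°W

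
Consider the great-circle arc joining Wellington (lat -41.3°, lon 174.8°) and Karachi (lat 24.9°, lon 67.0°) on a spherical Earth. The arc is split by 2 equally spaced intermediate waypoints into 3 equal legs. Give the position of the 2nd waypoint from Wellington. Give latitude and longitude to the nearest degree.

Write both endpoints as unit vectors p₁, p₂ with components (cos φ cos λ, cos φ sin λ, sin φ).
The central angle between the endpoints is δ = arccos(p₁·p₂) ≈ 2.079 rad (119.1°).
Interpolate at f = 2/3 with slerp weights a = sin((1−f)δ)/sin δ ≈ 0.731, b = sin(fδ)/sin δ ≈ 1.125.
p = a·p₁ + b·p₂ ≈ (-0.148, 0.989, -0.009); φ = arcsin(p_z) ≈ -0.51°, λ = atan2(p_y, p_x) ≈ 98.52°.

≈ lat -1°, lon 99°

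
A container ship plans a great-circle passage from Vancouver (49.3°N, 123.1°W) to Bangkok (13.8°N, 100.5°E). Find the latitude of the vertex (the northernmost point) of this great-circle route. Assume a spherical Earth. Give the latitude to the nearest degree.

The great circle lies in the plane with unit normal n̂ = (p₁ × p₂)/|p₁ × p₂|.
Here n̂_z ≈ -0.455; the vertex latitude is φ_max = arccos|n̂_z| ≈ 63.0°.

≈ 63°N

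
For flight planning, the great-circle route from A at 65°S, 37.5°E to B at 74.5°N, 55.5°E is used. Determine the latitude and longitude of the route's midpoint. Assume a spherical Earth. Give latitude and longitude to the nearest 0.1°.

Write both endpoints as unit vectors p₁, p₂ with components (cos φ cos λ, cos φ sin λ, sin φ).
The central angle between the endpoints is δ = arccos(p₁·p₂) ≈ 2.443 rad (140.0°).
Interpolate at f = 1/2 with slerp weights a = sin((1−f)δ)/sin δ ≈ 1.462, b = sin(fδ)/sin δ ≈ 1.462.
p = a·p₁ + b·p₂ ≈ (0.711, 0.698, 0.084); φ = arcsin(p_z) ≈ 4.81°, λ = atan2(p_y, p_x) ≈ 44.46°.

≈ 4.8°N, 44.5°E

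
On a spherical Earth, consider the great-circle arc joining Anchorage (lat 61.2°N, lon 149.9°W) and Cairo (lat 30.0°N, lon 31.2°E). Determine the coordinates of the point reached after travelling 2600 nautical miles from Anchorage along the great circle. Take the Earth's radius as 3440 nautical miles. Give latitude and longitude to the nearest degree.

Write both endpoints as unit vectors p₁, p₂ with components (cos φ cos λ, cos φ sin λ, sin φ).
The central angle between the endpoints is δ = arccos(p₁·p₂) ≈ 1.550 rad (88.8°). The total great-circle distance is δ·R ≈ 1.550 × 3440 ≈ 5331 nmi, so the target fraction is f = 2600/5331 ≈ 0.488.
Interpolate at f ≈ 0.488 with slerp weights a = sin((1−f)δ)/sin δ ≈ 0.713, b = sin(fδ)/sin δ ≈ 0.686.
p = a·p₁ + b·p₂ ≈ (0.211, 0.135, 0.968); φ = arcsin(p_z) ≈ 75.48°, λ = atan2(p_y, p_x) ≈ 32.71°.

≈ lat 75°N, lon 33°E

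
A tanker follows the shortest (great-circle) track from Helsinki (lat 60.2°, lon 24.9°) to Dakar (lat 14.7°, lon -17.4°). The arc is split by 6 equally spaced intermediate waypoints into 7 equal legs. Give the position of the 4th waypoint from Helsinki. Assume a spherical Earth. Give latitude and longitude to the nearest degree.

From cos δ = sin φ₁ sin φ₂ + cos φ₁ cos φ₂ cos Δλ, the central angle is δ ≈ 0.957 rad (54.8°).
Interpolate at f = 4/7 with slerp weights a = sin((1−f)δ)/sin δ ≈ 0.488, b = sin(fδ)/sin δ ≈ 0.636.
p = a·p₁ + b·p₂ ≈ (0.807, -0.082, 0.585); φ = arcsin(p_z) ≈ 35.78°, λ = atan2(p_y, p_x) ≈ -5.80°.

≈ lat 36°, lon -6°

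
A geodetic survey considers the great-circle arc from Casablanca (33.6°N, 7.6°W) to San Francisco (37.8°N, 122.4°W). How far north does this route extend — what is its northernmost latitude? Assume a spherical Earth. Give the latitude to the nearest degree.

The great circle lies in the plane with unit normal n̂ = (p₁ × p₂)/|p₁ × p₂|.
Here n̂_z ≈ -0.599; the vertex latitude is φ_max = arccos|n̂_z| ≈ 53.2°.
Check via Clairaut: cos φ_max = |cos φ₁| · sin C = cos(33.6°)·sin(45.9°) ≈ 0.599, again giving ≈ 53.2°.

≈ 53°N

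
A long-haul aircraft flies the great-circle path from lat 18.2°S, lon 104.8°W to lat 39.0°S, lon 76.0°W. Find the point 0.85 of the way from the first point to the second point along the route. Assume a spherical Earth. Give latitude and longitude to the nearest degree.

≈ lat 36°S, lon 81°W

The haversine formula gives a central angle δ ≈ 0.567 rad (32.5°) between the endpoints.
Interpolate at f = 0.85 with slerp weights a = sin((1−f)δ)/sin δ ≈ 0.158, b = sin(fδ)/sin δ ≈ 0.863.
p = a·p₁ + b·p₂ ≈ (0.124, -0.796, -0.592); φ = arcsin(p_z) ≈ -36.33°, λ = atan2(p_y, p_x) ≈ -81.16°.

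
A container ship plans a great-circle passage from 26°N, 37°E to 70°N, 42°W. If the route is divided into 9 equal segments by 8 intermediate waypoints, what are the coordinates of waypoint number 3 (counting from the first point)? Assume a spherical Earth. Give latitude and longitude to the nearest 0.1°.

The haversine formula gives a central angle δ ≈ 1.081 rad (61.9°) between the endpoints.
Interpolate at f = 3/9 with slerp weights a = sin((1−f)δ)/sin δ ≈ 0.748, b = sin(fδ)/sin δ ≈ 0.400.
p = a·p₁ + b·p₂ ≈ (0.638, 0.313, 0.703); φ = arcsin(p_z) ≈ 44.69°, λ = atan2(p_y, p_x) ≈ 26.12°.

≈ 44.7°N, 26.1°E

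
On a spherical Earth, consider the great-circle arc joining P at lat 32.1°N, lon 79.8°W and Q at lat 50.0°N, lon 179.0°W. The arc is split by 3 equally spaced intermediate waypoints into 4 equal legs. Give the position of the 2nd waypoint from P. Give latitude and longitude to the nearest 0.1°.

Convert each endpoint to a unit vector on the sphere (x = cos φ cos λ, y = cos φ sin λ, z = sin φ).
The central angle between the endpoints is δ = arccos(p₁·p₂) ≈ 1.245 rad (71.3°).
Interpolate at f = 2/4 with slerp weights a = sin((1−f)δ)/sin δ ≈ 0.615, b = sin(fδ)/sin δ ≈ 0.615.
p = a·p₁ + b·p₂ ≈ (-0.303, -0.520, 0.799); φ = arcsin(p_z) ≈ 52.99°, λ = atan2(p_y, p_x) ≈ -120.25°.

≈ lat 53.0°N, lon 120.2°W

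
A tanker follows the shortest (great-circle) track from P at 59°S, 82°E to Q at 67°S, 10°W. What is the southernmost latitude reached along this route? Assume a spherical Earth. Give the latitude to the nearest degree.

≈ 71°S

The great circle lies in the plane with unit normal n̂ = (p₁ × p₂)/|p₁ × p₂|.
Here n̂_z ≈ -0.323; the vertex latitude is φ_max = arccos|n̂_z| ≈ 71.2°.
Check via Clairaut: cos φ_max = |cos φ₁| · sin C = cos(59.0°)·sin(141.2°) ≈ 0.323, again giving ≈ 71.2°.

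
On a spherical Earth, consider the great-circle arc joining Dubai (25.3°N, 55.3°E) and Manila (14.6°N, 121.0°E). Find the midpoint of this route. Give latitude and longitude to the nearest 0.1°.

The haversine formula gives a central angle δ ≈ 1.084 rad (62.1°) between the endpoints.
Interpolate at f = 1/2 with slerp weights a = sin((1−f)δ)/sin δ ≈ 0.584, b = sin(fδ)/sin δ ≈ 0.584.
p = a·p₁ + b·p₂ ≈ (0.009, 0.918, 0.397); φ = arcsin(p_z) ≈ 23.36°, λ = atan2(p_y, p_x) ≈ 89.41°.

≈ (23.4°N, 89.4°E)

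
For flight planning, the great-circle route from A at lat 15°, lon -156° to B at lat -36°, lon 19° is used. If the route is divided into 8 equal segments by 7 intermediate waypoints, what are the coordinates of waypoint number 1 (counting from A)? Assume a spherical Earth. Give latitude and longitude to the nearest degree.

≈ lat -4°, lon -152°

The haversine formula gives a central angle δ ≈ 2.767 rad (158.5°) between the endpoints.
Interpolate at f = 1/8 with slerp weights a = sin((1−f)δ)/sin δ ≈ 1.803, b = sin(fδ)/sin δ ≈ 0.926.
p = a·p₁ + b·p₂ ≈ (-0.882, -0.464, -0.078); φ = arcsin(p_z) ≈ -4.46°, λ = atan2(p_y, p_x) ≈ -152.24°.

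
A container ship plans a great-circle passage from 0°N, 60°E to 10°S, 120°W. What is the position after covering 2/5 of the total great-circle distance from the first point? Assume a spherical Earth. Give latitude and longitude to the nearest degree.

≈ 68°S, 60°E

Convert each endpoint to a unit vector on the sphere (x = cos φ cos λ, y = cos φ sin λ, z = sin φ).
The central angle between the endpoints is δ = arccos(p₁·p₂) ≈ 2.967 rad (170.0°).
Interpolate at f = 2/5 with slerp weights a = sin((1−f)δ)/sin δ ≈ 5.633, b = sin(fδ)/sin δ ≈ 5.339.
p = a·p₁ + b·p₂ ≈ (0.187, 0.324, -0.927); φ = arcsin(p_z) ≈ -68.00°, λ = atan2(p_y, p_x) ≈ 60.00°.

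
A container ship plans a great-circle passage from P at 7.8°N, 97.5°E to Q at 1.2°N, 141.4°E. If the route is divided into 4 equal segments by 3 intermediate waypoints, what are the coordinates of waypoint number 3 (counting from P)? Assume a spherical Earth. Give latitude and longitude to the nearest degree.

≈ 3°N, 130°E

From cos δ = sin φ₁ sin φ₂ + cos φ₁ cos φ₂ cos Δλ, the central angle is δ ≈ 0.772 rad (44.2°).
Interpolate at f = 3/4 with slerp weights a = sin((1−f)δ)/sin δ ≈ 0.275, b = sin(fδ)/sin δ ≈ 0.784.
p = a·p₁ + b·p₂ ≈ (-0.648, 0.759, 0.054); φ = arcsin(p_z) ≈ 3.08°, λ = atan2(p_y, p_x) ≈ 130.50°.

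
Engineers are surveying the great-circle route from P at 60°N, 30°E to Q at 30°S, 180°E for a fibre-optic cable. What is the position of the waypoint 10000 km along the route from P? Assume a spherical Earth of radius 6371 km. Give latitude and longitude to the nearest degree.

≈ 20°N, 159°E

Write both endpoints as unit vectors p₁, p₂ with components (cos φ cos λ, cos φ sin λ, sin φ).
The central angle between the endpoints is δ = arccos(p₁·p₂) ≈ 2.512 rad (143.9°). The total great-circle distance is δ·R ≈ 2.512 × 6371 ≈ 16001 km, so the target fraction is f = 10000/16001 ≈ 0.625.
Interpolate at f ≈ 0.625 with slerp weights a = sin((1−f)δ)/sin δ ≈ 1.373, b = sin(fδ)/sin δ ≈ 1.697.
p = a·p₁ + b·p₂ ≈ (-0.876, 0.343, 0.340); φ = arcsin(p_z) ≈ 19.88°, λ = atan2(p_y, p_x) ≈ 158.60°.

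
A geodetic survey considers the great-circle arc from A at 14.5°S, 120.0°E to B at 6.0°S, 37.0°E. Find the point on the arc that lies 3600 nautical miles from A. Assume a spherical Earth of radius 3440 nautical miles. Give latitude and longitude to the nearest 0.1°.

Convert each endpoint to a unit vector on the sphere (x = cos φ cos λ, y = cos φ sin λ, z = sin φ).
The central angle between the endpoints is δ = arccos(p₁·p₂) ≈ 1.427 rad (81.7°). The total great-circle distance is δ·R ≈ 1.427 × 3440 ≈ 4908 nmi, so the target fraction is f = 3600/4908 ≈ 0.733.
Interpolate at f ≈ 0.733 with slerp weights a = sin((1−f)δ)/sin δ ≈ 0.375, b = sin(fδ)/sin δ ≈ 0.875.
p = a·p₁ + b·p₂ ≈ (0.513, 0.838, -0.185); φ = arcsin(p_z) ≈ -10.68°, λ = atan2(p_y, p_x) ≈ 58.52°.

≈ 10.7°S, 58.5°E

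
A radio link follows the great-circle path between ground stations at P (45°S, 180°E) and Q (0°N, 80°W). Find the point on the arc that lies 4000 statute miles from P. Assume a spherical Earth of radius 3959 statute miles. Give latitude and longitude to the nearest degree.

≈ (27°S, 110°W)

Write both endpoints as unit vectors p₁, p₂ with components (cos φ cos λ, cos φ sin λ, sin φ).
The central angle between the endpoints is δ = arccos(p₁·p₂) ≈ 1.694 rad (97.1°). The total great-circle distance is δ·R ≈ 1.694 × 3959 ≈ 6706 mi, so the target fraction is f = 4000/6706 ≈ 0.596.
Interpolate at f ≈ 0.596 with slerp weights a = sin((1−f)δ)/sin δ ≈ 0.636, b = sin(fδ)/sin δ ≈ 0.853.
p = a·p₁ + b·p₂ ≈ (-0.302, -0.841, -0.450); φ = arcsin(p_z) ≈ -26.74°, λ = atan2(p_y, p_x) ≈ -109.75°.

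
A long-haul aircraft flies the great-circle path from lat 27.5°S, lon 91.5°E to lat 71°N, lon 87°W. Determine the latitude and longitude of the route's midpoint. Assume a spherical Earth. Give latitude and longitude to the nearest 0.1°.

≈ lat 40.7°N, lon 90.6°E

Convert each endpoint to a unit vector on the sphere (x = cos φ cos λ, y = cos φ sin λ, z = sin φ).
The central angle between the endpoints is δ = arccos(p₁·p₂) ≈ 2.382 rad (136.5°).
Interpolate at f = 1/2 with slerp weights a = sin((1−f)δ)/sin δ ≈ 1.349, b = sin(fδ)/sin δ ≈ 1.349.
p = a·p₁ + b·p₂ ≈ (-0.008, 0.758, 0.653); φ = arcsin(p_z) ≈ 40.74°, λ = atan2(p_y, p_x) ≈ 90.63°.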